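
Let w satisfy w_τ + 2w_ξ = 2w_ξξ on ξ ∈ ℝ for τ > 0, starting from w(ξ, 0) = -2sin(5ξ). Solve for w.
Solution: Change to a moving frame: let η = ξ - 2τ, σ = τ and write w(ξ,τ) = u(η,σ).
By the chain rule w_τ = u_σ - 2u_η, w_ξ = u_η, w_ξξ = u_ηη.
Then w_τ + 2w_ξ = u_σ: the advection term cancels and the PDE becomes the heat equation u_σ = 2u_ηη on η ∈ ℝ.
Initial data: u(η,0) = w(η,0) = -2sin(5η).
On η ∈ ℝ each mode satisfies (sin(nη))″ = -n² sin(nη), so exp(-2n²σ) sin(nη) solves the heat equation; by superposition u(η,σ) = Σ c_n exp(-2n²σ) sin(nη).
Reading off the coefficients: c_5=-2, so u(η,σ) = -2exp(-50σ)sin(5η).
Substituting back η = ξ - 2τ, σ = τ: w(ξ,τ) = u(ξ - 2τ, τ).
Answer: w(ξ, τ) = -2exp(-50τ)sin(5ξ - 10τ)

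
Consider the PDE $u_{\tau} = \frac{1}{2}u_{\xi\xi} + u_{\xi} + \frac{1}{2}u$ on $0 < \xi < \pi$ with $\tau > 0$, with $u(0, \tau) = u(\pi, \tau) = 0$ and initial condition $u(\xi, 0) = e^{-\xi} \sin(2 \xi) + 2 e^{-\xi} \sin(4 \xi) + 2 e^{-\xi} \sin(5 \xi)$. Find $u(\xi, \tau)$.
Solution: Substitute $u = e^{-\xi}w$, i.e. $w = e^{\xi}u$.
By the product rule, $u_{\xi} = e^{-\xi}(w_{\xi} - w)$, $u_{\xi\xi} = e^{-\xi}(w_{\xi\xi} - 2w_{\xi} + w)$, $u_{\tau} = e^{-\xi}w_{\tau}$.
Substituting into the PDE and dividing by $e^{-\xi}$: $w_{\tau} = \frac{1}{2}(w_{\xi\xi} - 2w_{\xi} + w) + (w_{\xi} - w) + \frac{1}{2}w$.
The lower-order terms cancel, leaving the standard heat equation $w_{\tau} = \frac{1}{2}w_{\xi\xi}$.
Initial data for $w$: $w(\xi,0) = e^{\xi}u(\xi,0) = \sin(2 \xi) + 2 \sin(4 \xi) + 2 \sin(5 \xi)$. The boundary conditions carry over: $w(0,\tau) = w(\pi,\tau) = 0$.
Solve for $w$:
  Using separation of variables $w = X(\xi)T(\tau)$:
  Eigenfunctions: $\sin(n\xi)$, $n = 1, 2, 3, \ldots$
  General solution: $w(\xi, \tau) = \sum c_n \sin(n\xi) e^{-n^2 \tau/2}$
  Matching $w(\xi,0) = \sin(2 \xi) + 2 \sin(4 \xi) + 2 \sin(5 \xi)$ term by term: $c_2=1, c_4=2, c_5=2$.
Hence $w(\xi,\tau) = e^{-2 \tau} \sin(2 \xi) + 2 e^{-8 \tau} \sin(4 \xi) + 2 e^{-25 \tau/2} \sin(5 \xi)$.
Transform back: $u(\xi,\tau) = e^{-\xi}w(\xi,\tau)$.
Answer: $u(\xi, \tau) = e^{-2 \tau} e^{-\xi} \sin(2 \xi) + 2 e^{-8 \tau} e^{-\xi} \sin(4 \xi) + 2 e^{-25 \tau/2} e^{-\xi} \sin(5 \xi)$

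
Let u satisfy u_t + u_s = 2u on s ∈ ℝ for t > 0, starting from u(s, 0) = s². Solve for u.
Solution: Substitute u = exp(2t)w, i.e. w = exp(-2t)u.
By the product rule, u_t = exp(2t)(w_t + 2w), u_s = exp(2t)w_s.
Substituting into the PDE and dividing by exp(2t): w_t + 2w + w_s = 2w.
The lower-order terms cancel, leaving the standard advection equation w_t + w_s = 0.
Initial data for w: w(s,0) = u(s,0) = s².
Solve for w:
  By method of characteristics (waves move right with speed 1):
  Along characteristics s - t = const, w is constant, so w(s,t) = f(s - t) with f = w(·, 0).
Hence w(s,t) = s² - 2st + t².
Transform back: u(s,t) = exp(2t)w(s,t).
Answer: u(s, t) = s²exp(2t) - 2stexp(2t) + t²exp(2t)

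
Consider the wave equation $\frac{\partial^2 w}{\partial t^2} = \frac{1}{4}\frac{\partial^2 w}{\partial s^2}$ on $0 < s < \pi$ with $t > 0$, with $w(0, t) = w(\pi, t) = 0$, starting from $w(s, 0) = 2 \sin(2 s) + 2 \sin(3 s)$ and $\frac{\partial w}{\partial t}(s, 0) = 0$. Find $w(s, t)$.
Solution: Separating variables: $w = \sum [A_n \cos(\omega_n t) + B_n \sin(\omega_n t)] \sin(ns)$, $\omega_n = n/2$. From ICs: $A_2=2, A_3=2$.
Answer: $w(s, t) = 2 \sin(2 s) \cos(t) + 2 \sin(3 s) \cos(3 t/2)$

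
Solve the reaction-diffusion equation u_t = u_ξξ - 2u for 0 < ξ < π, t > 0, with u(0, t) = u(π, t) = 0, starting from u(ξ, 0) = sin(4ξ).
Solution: Substitute u = exp(-2t)w.
Then u_t = exp(-2t)(w_t - 2w), u_ξξ = exp(-2t)w_ξξ; substituting and dividing by exp(-2t), the lower-order terms cancel: w_t = w_ξξ (standard heat equation).
Data for w: w(ξ,0) = u(ξ,0) = sin(4ξ). The boundary conditions carry over: w(0,t) = w(π,t) = 0.
Separating variables: w = Σ c_n exp(-n²t) sin(nξ). From w(ξ,0) = sin(4ξ): c_4=1.
So w(ξ,t) = exp(-16t)sin(4ξ), and u(ξ,t) = exp(-2t)w(ξ,t).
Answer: u(ξ, t) = exp(-18t)sin(4ξ)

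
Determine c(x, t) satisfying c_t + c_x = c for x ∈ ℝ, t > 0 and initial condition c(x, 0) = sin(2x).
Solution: Substitute c = exp(t)u.
Then c_t = exp(t)(u_t + u), c_x = exp(t)u_x; substituting and dividing by exp(t), the lower-order terms cancel: u_t + u_x = 0 (standard advection equation).
Data for u: u(x,0) = c(x,0) = sin(2x).
By characteristics (dx/dt = 1), u(x,t) = f(x - t) with f = u(·, 0).
So u(x,t) = -sin(2t - 2x), and c(x,t) = exp(t)u(x,t).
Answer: c(x, t) = -exp(t)sin(2t - 2x)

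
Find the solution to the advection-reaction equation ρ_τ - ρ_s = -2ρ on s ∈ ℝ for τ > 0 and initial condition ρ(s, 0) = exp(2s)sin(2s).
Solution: Substitute ρ = exp(2s)u.
Then ρ_s = exp(2s)(u_s + 2u), ρ_τ = exp(2s)u_τ; substituting and dividing by exp(2s), the lower-order terms cancel: u_τ - u_s = 0 (standard advection equation).
Data for u: u(s,0) = exp(-2s)ρ(s,0) = sin(2s).
By characteristics (ds/dτ = -1), u(s,τ) = f(s + τ) with f = u(·, 0).
So u(s,τ) = sin(2s + 2τ), and ρ(s,τ) = exp(2s)u(s,τ).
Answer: ρ(s, τ) = exp(2s)sin(2s + 2τ)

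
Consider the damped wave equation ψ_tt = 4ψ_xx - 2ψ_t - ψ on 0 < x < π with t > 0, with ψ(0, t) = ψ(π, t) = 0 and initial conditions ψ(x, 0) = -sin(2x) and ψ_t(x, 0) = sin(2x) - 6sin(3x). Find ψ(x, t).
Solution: Substitute ψ = exp(-t)u.
Then ψ_t = exp(-t)(u_t - u), ψ_tt = exp(-t)(u_tt - 2u_t + u), ψ_xx = exp(-t)u_xx; substituting and dividing by exp(-t), the lower-order terms cancel: u_tt = 4u_xx (standard wave equation).
Data for u: u(x,0) = ψ(x,0) = -sin(2x); u_t(x,0) = ψ_t(x,0) + ψ(x,0) = -6sin(3x). The boundary conditions carry over: u(0,t) = u(π,t) = 0.
Separating variables: u = Σ [A_n cos(ω_n t) + B_n sin(ω_n t)] sin(nx), ω_n = 2n. From ICs (B_n = velocity coefficient / ω_n): A_2=-1, B_3=-1.
So u(x,t) = -sin(6t)sin(3x) - sin(2x)cos(4t), and ψ(x,t) = exp(-t)u(x,t).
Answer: ψ(x, t) = -exp(-t)sin(6t)sin(3x) - exp(-t)sin(2x)cos(4t)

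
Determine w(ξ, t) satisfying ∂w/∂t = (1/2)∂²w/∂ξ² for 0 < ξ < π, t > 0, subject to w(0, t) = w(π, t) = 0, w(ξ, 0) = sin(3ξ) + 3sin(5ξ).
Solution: Separating variables: w = Σ c_n exp(-n²t/2) sin(nξ). From w(ξ,0) = sin(3ξ) + 3sin(5ξ): c_3=1, c_5=3.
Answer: w(ξ, t) = exp(-9t/2)sin(3ξ) + 3exp(-25t/2)sin(5ξ)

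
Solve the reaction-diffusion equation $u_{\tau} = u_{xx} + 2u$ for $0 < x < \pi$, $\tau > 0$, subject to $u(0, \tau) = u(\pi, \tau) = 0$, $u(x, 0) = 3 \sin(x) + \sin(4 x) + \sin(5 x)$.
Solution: Substitute $u = e^{2\tau}w$.
Then $u_{\tau} = e^{2\tau}(w_{\tau} + 2w)$, $u_{xx} = e^{2\tau}w_{xx}$; substituting and dividing by $e^{2\tau}$, the lower-order terms cancel: $w_{\tau} = w_{xx}$ (standard heat equation).
Data for $w$: $w(x,0) = u(x,0) = 3 \sin(x) + \sin(4 x) + \sin(5 x)$. The boundary conditions carry over: $w(0,\tau) = w(\pi,\tau) = 0$.
Separating variables: $w = \sum c_n e^{-n^2\tau} \sin(nx)$. From $w(x,0) = 3 \sin(x) + \sin(4 x) + \sin(5 x)$: $c_1=3, c_4=1, c_5=1$.
So $w(x,\tau) = 3 e^{-\tau} \sin(x) + e^{-16 \tau} \sin(4 x) + e^{-25 \tau} \sin(5 x)$, and $u(x,\tau) = e^{2\tau}w(x,\tau)$.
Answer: $u(x, \tau) = 3 e^{\tau} \sin(x) + e^{-14 \tau} \sin(4 x) + e^{-23 \tau} \sin(5 x)$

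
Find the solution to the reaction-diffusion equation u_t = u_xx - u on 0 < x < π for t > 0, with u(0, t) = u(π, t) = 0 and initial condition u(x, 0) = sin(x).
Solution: Substitute u = exp(-t)w, i.e. w = exp(t)u.
By the product rule, u_t = exp(-t)(w_t - w), u_xx = exp(-t)w_xx.
Substituting into the PDE and dividing by exp(-t): w_t - w = w_xx - w.
The lower-order terms cancel, leaving the standard heat equation w_t = w_xx.
Initial data for w: w(x,0) = u(x,0) = sin(x). The boundary conditions carry over: w(0,t) = w(π,t) = 0.
Solve for w:
  Using separation of variables w = X(x)T(t):
  Eigenfunctions: sin(nx), n = 1, 2, 3, ...
  General solution: w(x, t) = Σ c_n sin(nx) exp(-n² t)
  Matching w(x,0) = sin(x) term by term: c_1=1.
Hence w(x,t) = exp(-t)sin(x).
Transform back: u(x,t) = exp(-t)w(x,t).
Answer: u(x, t) = exp(-2t)sin(x)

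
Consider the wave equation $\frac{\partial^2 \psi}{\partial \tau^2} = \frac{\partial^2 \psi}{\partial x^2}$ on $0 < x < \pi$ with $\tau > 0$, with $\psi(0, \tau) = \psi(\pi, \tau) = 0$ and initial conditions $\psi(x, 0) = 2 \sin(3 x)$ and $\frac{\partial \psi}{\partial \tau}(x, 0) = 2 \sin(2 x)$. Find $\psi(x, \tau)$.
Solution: Using separation of variables $\psi = X(x)T(\tau)$:
Eigenfunctions: $\sin(nx)$, $n = 1, 2, 3, \ldots$
General solution: $\psi(x, \tau) = \sum [A_n \cos(n \tau) + B_n \sin(n \tau)] \sin(nx)$
From $\psi(x,0) = 2 \sin(3 x)$: $A_3=2$. From $\psi_{\tau}(x,0) = 2 \sin(2 x)$, using $\psi_{\tau}(x,0) = \sum \omega_n B_n \sin(nx)$ with $\omega_n = n$: $B_2 = 2/2 = 1$.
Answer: $\psi(x, \tau) = \sin(2 \tau) \sin(2 x) + 2 \sin(3 x) \cos(3 \tau)$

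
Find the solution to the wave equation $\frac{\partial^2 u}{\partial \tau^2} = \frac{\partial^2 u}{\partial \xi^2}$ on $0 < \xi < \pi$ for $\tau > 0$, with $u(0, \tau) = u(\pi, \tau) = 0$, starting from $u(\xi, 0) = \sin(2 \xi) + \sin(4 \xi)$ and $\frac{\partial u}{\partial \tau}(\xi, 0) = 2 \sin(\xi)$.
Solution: Using separation of variables $u = X(\xi)T(\tau)$:
Eigenfunctions: $\sin(n\xi)$, $n = 1, 2, 3, \ldots$
General solution: $u(\xi, \tau) = \sum [A_n \cos(n \tau) + B_n \sin(n \tau)] \sin(n\xi)$
From $u(\xi,0) = \sin(2 \xi) + \sin(4 \xi)$: $A_2=1, A_4=1$. From $u_{\tau}(\xi,0) = 2 \sin(\xi)$, using $u_{\tau}(\xi,0) = \sum \omega_n B_n \sin(n\xi)$ with $\omega_n = n$: $B_1 = 2/1 = 2$.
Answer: $u(\xi, \tau) = 2 \sin(\tau) \sin(\xi) + \sin(2 \xi) \cos(2 \tau) + \sin(4 \xi) \cos(4 \tau)$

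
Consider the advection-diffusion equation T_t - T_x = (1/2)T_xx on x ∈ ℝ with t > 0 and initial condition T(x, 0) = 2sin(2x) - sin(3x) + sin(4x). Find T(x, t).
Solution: Change to a moving frame: let η = x + t, σ = t and write T(x,t) = u(η,σ).
By the chain rule T_t = u_σ + u_η, T_x = u_η, T_xx = u_ηη.
Then T_t - T_x = u_σ: the advection term cancels and the PDE becomes the heat equation u_σ = (1/2)u_ηη on η ∈ ℝ.
Initial data: u(η,0) = T(η,0) = 2sin(2η) - sin(3η) + sin(4η).
On η ∈ ℝ each mode satisfies (sin(nη))″ = -n² sin(nη), so exp(-n²σ/2) sin(nη) solves the heat equation; by superposition u(η,σ) = Σ c_n exp(-n²σ/2) sin(nη).
Reading off the coefficients: c_2=2, c_3=-1, c_4=1, so u(η,σ) = 2exp(-2σ)sin(2η) + exp(-8σ)sin(4η) - exp(-9σ/2)sin(3η).
Substituting back η = x + t, σ = t: T(x,t) = u(x + t, t).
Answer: T(x, t) = 2exp(-2t)sin(2t + 2x) + exp(-8t)sin(4t + 4x) - exp(-9t/2)sin(3t + 3x)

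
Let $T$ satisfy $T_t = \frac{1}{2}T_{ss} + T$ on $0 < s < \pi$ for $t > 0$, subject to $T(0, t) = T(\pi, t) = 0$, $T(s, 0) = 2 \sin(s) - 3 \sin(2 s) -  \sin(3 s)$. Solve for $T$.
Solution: Substitute $T = e^{t}u$, i.e. $u = e^{-t}T$.
By the product rule, $T_t = e^{t}(u_t + u)$, $T_{ss} = e^{t}u_{ss}$.
Substituting into the PDE and dividing by $e^{t}$: $u_t + u = \frac{1}{2}u_{ss} + u$.
The lower-order terms cancel, leaving the standard heat equation $u_t = \frac{1}{2}u_{ss}$.
Initial data for $u$: $u(s,0) = T(s,0) = 2 \sin(s) - 3 \sin(2 s) - \sin(3 s)$. The boundary conditions carry over: $u(0,t) = u(\pi,t) = 0$.
Solve for $u$:
  Using separation of variables $u = X(s)G(t)$:
  Eigenfunctions: $\sin(ns)$, $n = 1, 2, 3, \ldots$
  General solution: $u(s, t) = \sum c_n \sin(ns) e^{-n^2 t/2}$
  Matching $u(s,0) = 2 \sin(s) - 3 \sin(2 s) - \sin(3 s)$ term by term: $c_1=2, c_2=-3, c_3=-1$.
Hence $u(s,t) = -3 e^{-2 t} \sin(2 s) + 2 e^{-t/2} \sin(s) - e^{-9 t/2} \sin(3 s)$.
Transform back: $T(s,t) = e^{t}u(s,t)$.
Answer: $T(s, t) = 2 e^{t/2} \sin(s) - 3 e^{-t} \sin(2 s) -  e^{-7 t/2} \sin(3 s)$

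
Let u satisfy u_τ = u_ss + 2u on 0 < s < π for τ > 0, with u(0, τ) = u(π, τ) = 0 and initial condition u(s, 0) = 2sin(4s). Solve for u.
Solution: Substitute u = exp(2τ)w, i.e. w = exp(-2τ)u.
By the product rule, u_τ = exp(2τ)(w_τ + 2w), u_ss = exp(2τ)w_ss.
Substituting into the PDE and dividing by exp(2τ): w_τ + 2w = w_ss + 2w.
The lower-order terms cancel, leaving the standard heat equation w_τ = w_ss.
Initial data for w: w(s,0) = u(s,0) = 2sin(4s). The boundary conditions carry over: w(0,τ) = w(π,τ) = 0.
Solve for w:
  Using separation of variables w = X(s)T(τ):
  Eigenfunctions: sin(ns), n = 1, 2, 3, ...
  General solution: w(s, τ) = Σ c_n sin(ns) exp(-n² τ)
  Matching w(s,0) = 2sin(4s) term by term: c_4=2.
Hence w(s,τ) = 2exp(-16τ)sin(4s).
Transform back: u(s,τ) = exp(2τ)w(s,τ).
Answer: u(s, τ) = 2exp(-14τ)sin(4s)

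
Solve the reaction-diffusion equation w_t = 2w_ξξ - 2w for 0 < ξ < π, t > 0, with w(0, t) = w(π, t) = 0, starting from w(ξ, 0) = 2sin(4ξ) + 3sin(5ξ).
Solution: Substitute w = exp(-2t)u.
Then w_t = exp(-2t)(u_t - 2u), w_ξξ = exp(-2t)u_ξξ; substituting and dividing by exp(-2t), the lower-order terms cancel: u_t = 2u_ξξ (standard heat equation).
Data for u: u(ξ,0) = w(ξ,0) = 2sin(4ξ) + 3sin(5ξ). The boundary conditions carry over: u(0,t) = u(π,t) = 0.
Separating variables: u = Σ c_n exp(-2n²t) sin(nξ). From u(ξ,0) = 2sin(4ξ) + 3sin(5ξ): c_4=2, c_5=3.
So u(ξ,t) = 2exp(-32t)sin(4ξ) + 3exp(-50t)sin(5ξ), and w(ξ,t) = exp(-2t)u(ξ,t).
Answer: w(ξ, t) = 2exp(-34t)sin(4ξ) + 3exp(-52t)sin(5ξ)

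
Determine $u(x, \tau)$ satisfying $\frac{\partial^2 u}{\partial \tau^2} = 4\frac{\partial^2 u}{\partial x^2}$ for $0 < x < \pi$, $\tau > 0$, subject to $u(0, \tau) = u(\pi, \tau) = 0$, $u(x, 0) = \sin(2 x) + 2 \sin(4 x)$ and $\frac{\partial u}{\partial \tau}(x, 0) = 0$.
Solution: Using separation of variables $u = X(x)T(\tau)$:
Eigenfunctions: $\sin(nx)$, $n = 1, 2, 3, \ldots$
General solution: $u(x, \tau) = \sum [A_n \cos(2n \tau) + B_n \sin(2n \tau)] \sin(nx)$
From $u(x,0) = \sin(2 x) + 2 \sin(4 x)$: $A_2=1, A_4=2$. From $u_{\tau}(x,0) = 0$: all $B_n = 0$.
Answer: $u(x, \tau) = \sin(2 x) \cos(4 \tau) + 2 \sin(4 x) \cos(8 \tau)$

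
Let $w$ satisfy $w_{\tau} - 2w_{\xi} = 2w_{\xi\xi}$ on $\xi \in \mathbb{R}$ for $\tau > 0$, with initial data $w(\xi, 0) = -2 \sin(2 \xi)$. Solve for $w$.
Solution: Change to a moving frame: let $\eta = \xi + 2\tau$, $\sigma = \tau$ and write $w(\xi,\tau) = u(\eta,\sigma)$.
By the chain rule $w_{\tau} = u_{\sigma} + 2u_{\eta}$, $w_{\xi} = u_{\eta}$, $w_{\xi\xi} = u_{\eta\eta}$.
Then $w_{\tau} - 2w_{\xi} = u_{\sigma}$: the advection term cancels and the PDE becomes the heat equation $u_{\sigma} = 2u_{\eta\eta}$ on $\eta \in \mathbb{R}$.
Initial data: $u(\eta,0) = w(\eta,0) = -2 \sin(2 \eta)$.
On $\eta \in \mathbb{R}$ each mode satisfies $(\sin(n\eta))'' = -n^2 \sin(n\eta)$, so $e^{-2n^2\sigma} \sin(n\eta)$ solves the heat equation; by superposition $u(\eta,\sigma) = \sum c_n e^{-2n^2\sigma} \sin(n\eta)$.
Reading off the coefficients: $c_2=-2$, so $u(\eta,\sigma) = -2 e^{-8 \sigma} \sin(2 \eta)$.
Substituting back $\eta = \xi + 2\tau$, $\sigma = \tau$: $w(\xi,\tau) = u(\xi + 2\tau, \tau)$.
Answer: $w(\xi, \tau) = -2 e^{-8 \tau} \sin(4 \tau + 2 \xi)$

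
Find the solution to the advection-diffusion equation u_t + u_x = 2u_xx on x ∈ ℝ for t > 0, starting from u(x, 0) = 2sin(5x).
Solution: Change to a moving frame: let η = x - t, σ = t and write u(x,t) = w(η,σ).
By the chain rule u_t = w_σ - w_η, u_x = w_η, u_xx = w_ηη.
Then u_t + u_x = w_σ: the advection term cancels and the PDE becomes the heat equation w_σ = 2w_ηη on η ∈ ℝ.
Initial data: w(η,0) = u(η,0) = 2sin(5η).
On η ∈ ℝ each mode satisfies (sin(nη))″ = -n² sin(nη), so exp(-2n²σ) sin(nη) solves the heat equation; by superposition w(η,σ) = Σ c_n exp(-2n²σ) sin(nη).
Reading off the coefficients: c_5=2, so w(η,σ) = 2exp(-50σ)sin(5η).
Substituting back η = x - t, σ = t: u(x,t) = w(x - t, t).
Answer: u(x, t) = -2exp(-50t)sin(5t - 5x)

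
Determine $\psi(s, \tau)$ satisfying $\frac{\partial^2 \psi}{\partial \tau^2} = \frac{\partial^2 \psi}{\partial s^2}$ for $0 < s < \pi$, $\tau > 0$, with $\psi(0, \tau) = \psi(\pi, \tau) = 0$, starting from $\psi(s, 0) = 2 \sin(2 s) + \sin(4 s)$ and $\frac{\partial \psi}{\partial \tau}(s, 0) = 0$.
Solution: Separating variables: $\psi = \sum [A_n \cos(\omega_n \tau) + B_n \sin(\omega_n \tau)] \sin(ns)$, $\omega_n = n$. From ICs: $A_2=2, A_4=1$.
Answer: $\psi(s, \tau) = 2 \sin(2 s) \cos(2 \tau) + \sin(4 s) \cos(4 \tau)$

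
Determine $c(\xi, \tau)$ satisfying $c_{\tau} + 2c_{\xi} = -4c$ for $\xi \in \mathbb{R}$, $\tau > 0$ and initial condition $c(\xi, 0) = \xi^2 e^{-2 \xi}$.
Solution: Substitute $c = e^{-2\xi}u$.
Then $c_{\xi} = e^{-2\xi}(u_{\xi} - 2u)$, $c_{\tau} = e^{-2\xi}u_{\tau}$; substituting and dividing by $e^{-2\xi}$, the lower-order terms cancel: $u_{\tau} + 2u_{\xi} = 0$ (standard advection equation).
Data for $u$: $u(\xi,0) = e^{2\xi}c(\xi,0) = \xi^2$.
By characteristics ($d\xi/d\tau = 2$), $u(\xi,\tau) = f(\xi - 2\tau)$ with $f = u( \cdot , 0)$.
So $u(\xi,\tau) = \xi^2 - 4 \xi \tau + 4 \tau^2$, and $c(\xi,\tau) = e^{-2\xi}u(\xi,\tau)$.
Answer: $c(\xi, \tau) = 4 \tau^2 e^{-2 \xi} - 4 \tau \xi e^{-2 \xi} + \xi^2 e^{-2 \xi}$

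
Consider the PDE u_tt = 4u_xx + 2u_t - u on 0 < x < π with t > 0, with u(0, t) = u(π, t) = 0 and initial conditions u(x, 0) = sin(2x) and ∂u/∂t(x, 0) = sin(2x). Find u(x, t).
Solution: Substitute u = exp(t)w.
Then u_t = exp(t)(w_t + w), u_tt = exp(t)(w_tt + 2w_t + w), u_xx = exp(t)w_xx; substituting and dividing by exp(t), the lower-order terms cancel: w_tt = 4w_xx (standard wave equation).
Data for w: w(x,0) = u(x,0) = sin(2x); w_t(x,0) = u_t(x,0) - u(x,0) = 0. The boundary conditions carry over: w(0,t) = w(π,t) = 0.
Separating variables: w = Σ [A_n cos(ω_n t) + B_n sin(ω_n t)] sin(nx), ω_n = 2n. From ICs: A_2=1.
So w(x,t) = sin(2x)cos(4t), and u(x,t) = exp(t)w(x,t).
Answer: u(x, t) = exp(t)sin(2x)cos(4t)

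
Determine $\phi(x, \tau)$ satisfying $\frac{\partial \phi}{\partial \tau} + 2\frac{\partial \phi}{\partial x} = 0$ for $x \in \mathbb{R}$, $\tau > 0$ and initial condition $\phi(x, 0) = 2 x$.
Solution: By characteristics ($dx/d\tau = 2$), $\phi(x,\tau) = f(x - 2\tau)$ with $f = \phi( \cdot , 0)$.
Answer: $\phi(x, \tau) = -4 \tau + 2 x$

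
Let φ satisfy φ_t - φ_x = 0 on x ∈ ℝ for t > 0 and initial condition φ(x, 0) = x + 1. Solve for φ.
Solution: By method of characteristics (waves move left with speed 1):
Along characteristics x + t = const, φ is constant, so φ(x,t) = f(x + t) with f = φ(·, 0).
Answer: φ(x, t) = t + x + 1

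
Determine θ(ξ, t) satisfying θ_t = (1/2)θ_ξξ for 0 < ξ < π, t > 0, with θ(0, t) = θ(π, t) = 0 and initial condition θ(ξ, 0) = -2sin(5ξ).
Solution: Separating variables: θ = Σ c_n exp(-n²t/2) sin(nξ). From θ(ξ,0) = -2sin(5ξ): c_5=-2.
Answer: θ(ξ, t) = -2exp(-25t/2)sin(5ξ)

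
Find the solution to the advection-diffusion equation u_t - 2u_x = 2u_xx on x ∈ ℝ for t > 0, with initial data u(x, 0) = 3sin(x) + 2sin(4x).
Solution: Moving frame: η = x + 2t, σ = t, u = w(η,σ), so u_t = w_σ + 2w_η and u_xx = w_ηη.
Hence u_t - 2u_x = w_σ and the PDE becomes the heat equation w_σ = 2w_ηη on η ∈ ℝ.
Initial data: w(η,0) = u(η,0) = 3sin(η) + 2sin(4η). Each mode sin(nη) decays as exp(-2n²σ) on ℝ, so w(η,σ) = Σ c_n exp(-2n²σ) sin(nη) with c_1=3, c_4=2: w(η,σ) = 3exp(-2σ)sin(η) + 2exp(-32σ)sin(4η).
Substituting back: u(x,t) = w(x + 2t, t).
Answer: u(x, t) = 3exp(-2t)sin(2t + x) + 2exp(-32t)sin(8t + 4x)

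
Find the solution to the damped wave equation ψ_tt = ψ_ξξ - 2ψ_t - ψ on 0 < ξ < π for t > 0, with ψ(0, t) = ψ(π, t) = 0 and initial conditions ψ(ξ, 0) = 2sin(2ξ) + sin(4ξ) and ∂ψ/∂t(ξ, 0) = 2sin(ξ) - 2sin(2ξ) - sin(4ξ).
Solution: Substitute ψ = exp(-t)u, i.e. u = exp(t)ψ.
By the product rule, ψ_t = exp(-t)(u_t - u), ψ_tt = exp(-t)(u_tt - 2u_t + u), ψ_ξξ = exp(-t)u_ξξ.
Substituting into the PDE and dividing by exp(-t): u_tt - 2u_t + u = u_ξξ - 2(u_t - u) - u.
The lower-order terms cancel, leaving the standard wave equation u_tt = u_ξξ.
Initial data for u: u(ξ,0) = ψ(ξ,0) = 2sin(2ξ) + sin(4ξ); u_t(ξ,0) = ψ_t(ξ,0) + ψ(ξ,0) = 2sin(ξ). The boundary conditions carry over: u(0,t) = u(π,t) = 0.
Solve for u:
  Using separation of variables u = X(ξ)T(t):
  Eigenfunctions: sin(nξ), n = 1, 2, 3, ...
  General solution: u(ξ, t) = Σ [A_n cos(n t) + B_n sin(n t)] sin(nξ)
  From u(ξ,0) = 2sin(2ξ) + sin(4ξ): A_2=2, A_4=1. From u_t(ξ,0) = 2sin(ξ), using u_t(ξ,0) = Σ ω_n B_n sin(nξ) with ω_n = n: B_1 = 2/1 = 2.
Hence u(ξ,t) = 2sin(t)sin(ξ) + 2sin(2ξ)cos(2t) + sin(4ξ)cos(4t).
Transform back: ψ(ξ,t) = exp(-t)u(ξ,t).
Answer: ψ(ξ, t) = 2exp(-t)sin(t)sin(ξ) + 2exp(-t)sin(2ξ)cos(2t) + exp(-t)sin(4ξ)cos(4t)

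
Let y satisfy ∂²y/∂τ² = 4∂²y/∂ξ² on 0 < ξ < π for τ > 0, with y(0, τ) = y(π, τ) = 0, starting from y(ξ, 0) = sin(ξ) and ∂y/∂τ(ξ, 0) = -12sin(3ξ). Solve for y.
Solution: Using separation of variables y = X(ξ)T(τ):
Eigenfunctions: sin(nξ), n = 1, 2, 3, ...
General solution: y(ξ, τ) = Σ [A_n cos(2n τ) + B_n sin(2n τ)] sin(nξ)
From y(ξ,0) = sin(ξ): A_1=1. From y_τ(ξ,0) = -12sin(3ξ), using y_τ(ξ,0) = Σ ω_n B_n sin(nξ) with ω_n = 2n: B_3 = (-12)/6 = -2.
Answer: y(ξ, τ) = sin(ξ)cos(2τ) - 2sin(3ξ)sin(6τ)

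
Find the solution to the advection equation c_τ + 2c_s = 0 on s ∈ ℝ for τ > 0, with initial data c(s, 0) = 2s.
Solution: By method of characteristics (waves move right with speed 2):
Along characteristics s - 2τ = const, c is constant, so c(s,τ) = f(s - 2τ) with f = c(·, 0).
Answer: c(s, τ) = 2s - 4τ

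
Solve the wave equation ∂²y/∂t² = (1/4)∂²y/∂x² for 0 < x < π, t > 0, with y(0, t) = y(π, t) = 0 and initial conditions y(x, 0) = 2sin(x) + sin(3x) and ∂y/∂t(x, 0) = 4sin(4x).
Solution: Separating variables: y = Σ [A_n cos(ω_n t) + B_n sin(ω_n t)] sin(nx), ω_n = n/2. From ICs (B_n = velocity coefficient / ω_n): A_1=2, A_3=1, B_4=2.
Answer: y(x, t) = 2sin(2t)sin(4x) + 2sin(x)cos(t/2) + sin(3x)cos(3t/2)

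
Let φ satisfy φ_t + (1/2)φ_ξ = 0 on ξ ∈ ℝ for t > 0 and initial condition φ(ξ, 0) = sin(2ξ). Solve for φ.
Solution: By characteristics (dξ/dt = 1/2), φ(ξ,t) = f(ξ - (1/2)t) with f = φ(·, 0).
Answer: φ(ξ, t) = -sin(t - 2ξ)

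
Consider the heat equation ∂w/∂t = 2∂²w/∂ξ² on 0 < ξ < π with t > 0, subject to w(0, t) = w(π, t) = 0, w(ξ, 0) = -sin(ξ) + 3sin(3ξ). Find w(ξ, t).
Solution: Using separation of variables w = X(ξ)T(t):
Eigenfunctions: sin(nξ), n = 1, 2, 3, ...
General solution: w(ξ, t) = Σ c_n sin(nξ) exp(-2n² t)
Matching w(ξ,0) = -sin(ξ) + 3sin(3ξ) term by term: c_1=-1, c_3=3.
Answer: w(ξ, t) = -exp(-2t)sin(ξ) + 3exp(-18t)sin(3ξ)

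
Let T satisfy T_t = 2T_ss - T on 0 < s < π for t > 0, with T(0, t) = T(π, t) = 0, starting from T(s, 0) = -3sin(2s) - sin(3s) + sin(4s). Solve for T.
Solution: Substitute T = exp(-t)u, i.e. u = exp(t)T.
By the product rule, T_t = exp(-t)(u_t - u), T_ss = exp(-t)u_ss.
Substituting into the PDE and dividing by exp(-t): u_t - u = 2u_ss - u.
The lower-order terms cancel, leaving the standard heat equation u_t = 2u_ss.
Initial data for u: u(s,0) = T(s,0) = -3sin(2s) - sin(3s) + sin(4s). The boundary conditions carry over: u(0,t) = u(π,t) = 0.
Solve for u:
  Using separation of variables u = X(s)G(t):
  Eigenfunctions: sin(ns), n = 1, 2, 3, ...
  General solution: u(s, t) = Σ c_n sin(ns) exp(-2n² t)
  Matching u(s,0) = -3sin(2s) - sin(3s) + sin(4s) term by term: c_2=-3, c_3=-1, c_4=1.
Hence u(s,t) = -3exp(-8t)sin(2s) - exp(-18t)sin(3s) + exp(-32t)sin(4s).
Transform back: T(s,t) = exp(-t)u(s,t).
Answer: T(s, t) = -3exp(-9t)sin(2s) - exp(-19t)sin(3s) + exp(-33t)sin(4s)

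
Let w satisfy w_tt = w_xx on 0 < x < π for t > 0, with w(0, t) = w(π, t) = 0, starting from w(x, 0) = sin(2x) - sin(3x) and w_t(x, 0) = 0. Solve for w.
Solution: Using separation of variables w = X(x)T(t):
Eigenfunctions: sin(nx), n = 1, 2, 3, ...
General solution: w(x, t) = Σ [A_n cos(n t) + B_n sin(n t)] sin(nx)
From w(x,0) = sin(2x) - sin(3x): A_2=1, A_3=-1. From w_t(x,0) = 0: all B_n = 0.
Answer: w(x, t) = sin(2x)cos(2t) - sin(3x)cos(3t)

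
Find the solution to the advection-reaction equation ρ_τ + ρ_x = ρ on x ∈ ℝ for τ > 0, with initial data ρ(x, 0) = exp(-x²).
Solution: Substitute ρ = exp(τ)u, i.e. u = exp(-τ)ρ.
By the product rule, ρ_τ = exp(τ)(u_τ + u), ρ_x = exp(τ)u_x.
Substituting into the PDE and dividing by exp(τ): u_τ + u + u_x = u.
The lower-order terms cancel, leaving the standard advection equation u_τ + u_x = 0.
Initial data for u: u(x,0) = ρ(x,0) = exp(-x²).
Solve for u:
  By method of characteristics (waves move right with speed 1):
  Along characteristics x - τ = const, u is constant, so u(x,τ) = f(x - τ) with f = u(·, 0).
Hence u(x,τ) = exp(-(x - τ)²).
Transform back: ρ(x,τ) = exp(τ)u(x,τ).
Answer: ρ(x, τ) = exp(τ)exp(-(x - τ)²)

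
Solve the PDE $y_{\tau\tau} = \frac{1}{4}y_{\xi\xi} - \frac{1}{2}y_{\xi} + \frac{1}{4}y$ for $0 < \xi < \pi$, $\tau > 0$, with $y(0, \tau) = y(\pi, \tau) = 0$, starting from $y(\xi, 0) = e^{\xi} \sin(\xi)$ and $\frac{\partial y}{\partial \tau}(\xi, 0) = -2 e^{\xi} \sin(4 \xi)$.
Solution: Substitute $y = e^{\xi}u$, i.e. $u = e^{-\xi}y$.
By the product rule, $y_{\xi} = e^{\xi}(u_{\xi} + u)$, $y_{\xi\xi} = e^{\xi}(u_{\xi\xi} + 2u_{\xi} + u)$, $y_{\tau\tau} = e^{\xi}u_{\tau\tau}$.
Substituting into the PDE and dividing by $e^{\xi}$: $u_{\tau\tau} = \frac{1}{4}(u_{\xi\xi} + 2u_{\xi} + u) - \frac{1}{2}(u_{\xi} + u) + \frac{1}{4}u$.
The lower-order terms cancel, leaving the standard wave equation $u_{\tau\tau} = \frac{1}{4}u_{\xi\xi}$.
Initial data for $u$: $u(\xi,0) = e^{-\xi}y(\xi,0) = \sin(\xi)$; $u_{\tau}(\xi,0) = e^{-\xi}y_{\tau}(\xi,0) = -2 \sin(4 \xi)$. The boundary conditions carry over: $u(0,\tau) = u(\pi,\tau) = 0$.
Solve for $u$:
  Using separation of variables $u = X(\xi)T(\tau)$:
  Eigenfunctions: $\sin(n\xi)$, $n = 1, 2, 3, \ldots$
  General solution: $u(\xi, \tau) = \sum [A_n \cos(n \tau/2) + B_n \sin(n \tau/2)] \sin(n\xi)$
  From $u(\xi,0) = \sin(\xi)$: $A_1=1$. From $u_{\tau}(\xi,0) = -2 \sin(4 \xi)$, using $u_{\tau}(\xi,0) = \sum \omega_n B_n \sin(n\xi)$ with $\omega_n = n/2$: $B_4 = (-2)/2 = -1$.
Hence $u(\xi,\tau) = \sin(\xi) \cos(\tau/2) - \sin(4 \xi) \sin(2 \tau)$.
Transform back: $y(\xi,\tau) = e^{\xi}u(\xi,\tau)$.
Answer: $y(\xi, \tau) = - e^{\xi} \sin(2 \tau) \sin(4 \xi) + e^{\xi} \sin(\xi) \cos(\tau/2)$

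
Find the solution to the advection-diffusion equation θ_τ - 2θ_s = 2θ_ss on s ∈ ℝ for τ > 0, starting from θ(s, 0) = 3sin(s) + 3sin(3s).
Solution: Moving frame: η = s + 2τ, σ = τ, θ = u(η,σ), so θ_τ = u_σ + 2u_η and θ_ss = u_ηη.
Hence θ_τ - 2θ_s = u_σ and the PDE becomes the heat equation u_σ = 2u_ηη on η ∈ ℝ.
Initial data: u(η,0) = θ(η,0) = 3sin(η) + 3sin(3η). Each mode sin(nη) decays as exp(-2n²σ) on ℝ, so u(η,σ) = Σ c_n exp(-2n²σ) sin(nη) with c_1=3, c_3=3: u(η,σ) = 3exp(-2σ)sin(η) + 3exp(-18σ)sin(3η).
Substituting back: θ(s,τ) = u(s + 2τ, τ).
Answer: θ(s, τ) = 3exp(-2τ)sin(s + 2τ) + 3exp(-18τ)sin(3s + 6τ)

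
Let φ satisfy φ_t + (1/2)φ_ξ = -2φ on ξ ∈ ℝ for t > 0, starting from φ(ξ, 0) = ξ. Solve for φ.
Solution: Substitute φ = exp(-2t)u, i.e. u = exp(2t)φ.
By the product rule, φ_t = exp(-2t)(u_t - 2u), φ_ξ = exp(-2t)u_ξ.
Substituting into the PDE and dividing by exp(-2t): u_t - 2u + (1/2)u_ξ = -2u.
The lower-order terms cancel, leaving the standard advection equation u_t + (1/2)u_ξ = 0.
Initial data for u: u(ξ,0) = φ(ξ,0) = ξ.
Solve for u:
  By method of characteristics (waves move right with speed 1/2):
  Along characteristics ξ - (1/2)t = const, u is constant, so u(ξ,t) = f(ξ - (1/2)t) with f = u(·, 0).
Hence u(ξ,t) = -(1/2)t + ξ.
Transform back: φ(ξ,t) = exp(-2t)u(ξ,t).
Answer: φ(ξ, t) = -(1/2)texp(-2t) + ξexp(-2t)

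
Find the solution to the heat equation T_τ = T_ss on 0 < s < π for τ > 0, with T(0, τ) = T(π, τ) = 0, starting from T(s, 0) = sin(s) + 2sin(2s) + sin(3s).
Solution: Separating variables: T = Σ c_n exp(-n²τ) sin(ns). From T(s,0) = sin(s) + 2sin(2s) + sin(3s): c_1=1, c_2=2, c_3=1.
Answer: T(s, τ) = exp(-τ)sin(s) + 2exp(-4τ)sin(2s) + exp(-9τ)sin(3s)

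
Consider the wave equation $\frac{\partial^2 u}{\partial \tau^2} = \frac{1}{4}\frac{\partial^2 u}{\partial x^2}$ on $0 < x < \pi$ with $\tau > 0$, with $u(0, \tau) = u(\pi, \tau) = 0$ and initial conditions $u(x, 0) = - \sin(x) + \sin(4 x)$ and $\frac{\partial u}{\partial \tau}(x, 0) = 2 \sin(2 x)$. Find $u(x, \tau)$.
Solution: Separating variables: $u = \sum [A_n \cos(\omega_n \tau) + B_n \sin(\omega_n \tau)] \sin(nx)$, $\omega_n = n/2$. From ICs ($B_n$ = velocity coefficient / $\omega_n$): $A_1=-1, A_4=1, B_2=2$.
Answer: $u(x, \tau) = 2 \sin(\tau) \sin(2 x) -  \sin(x) \cos(\tau/2) + \sin(4 x) \cos(2 \tau)$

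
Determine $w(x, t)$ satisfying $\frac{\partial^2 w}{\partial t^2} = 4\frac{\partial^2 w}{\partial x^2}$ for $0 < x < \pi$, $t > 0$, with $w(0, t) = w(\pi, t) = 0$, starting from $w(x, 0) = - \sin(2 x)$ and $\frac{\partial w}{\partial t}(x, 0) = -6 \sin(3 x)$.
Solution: Using separation of variables $w = X(x)T(t)$:
Eigenfunctions: $\sin(nx)$, $n = 1, 2, 3, \ldots$
General solution: $w(x, t) = \sum [A_n \cos(2n t) + B_n \sin(2n t)] \sin(nx)$
From $w(x,0) = - \sin(2 x)$: $A_2=-1$. From $w_t(x,0) = -6 \sin(3 x)$, using $w_t(x,0) = \sum \omega_n B_n \sin(nx)$ with $\omega_n = 2n$: $B_3 = (-6)/6 = -1$.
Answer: $w(x, t) = - \sin(6 t) \sin(3 x) -  \sin(2 x) \cos(4 t)$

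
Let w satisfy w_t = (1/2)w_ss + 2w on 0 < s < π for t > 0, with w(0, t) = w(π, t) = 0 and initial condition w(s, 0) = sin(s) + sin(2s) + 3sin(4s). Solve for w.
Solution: Substitute w = exp(2t)u.
Then w_t = exp(2t)(u_t + 2u), w_ss = exp(2t)u_ss; substituting and dividing by exp(2t), the lower-order terms cancel: u_t = (1/2)u_ss (standard heat equation).
Data for u: u(s,0) = w(s,0) = sin(s) + sin(2s) + 3sin(4s). The boundary conditions carry over: u(0,t) = u(π,t) = 0.
Separating variables: u = Σ c_n exp(-n²t/2) sin(ns). From u(s,0) = sin(s) + sin(2s) + 3sin(4s): c_1=1, c_2=1, c_4=3.
So u(s,t) = exp(-2t)sin(2s) + 3exp(-8t)sin(4s) + exp(-t/2)sin(s), and w(s,t) = exp(2t)u(s,t).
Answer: w(s, t) = exp(3t/2)sin(s) + sin(2s) + 3exp(-6t)sin(4s)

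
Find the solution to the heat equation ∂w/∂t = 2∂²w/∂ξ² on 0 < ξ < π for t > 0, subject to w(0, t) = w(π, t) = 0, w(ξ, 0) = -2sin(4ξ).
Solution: Using separation of variables w = X(ξ)T(t):
Eigenfunctions: sin(nξ), n = 1, 2, 3, ...
General solution: w(ξ, t) = Σ c_n sin(nξ) exp(-2n² t)
Matching w(ξ,0) = -2sin(4ξ) term by term: c_4=-2.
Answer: w(ξ, t) = -2exp(-32t)sin(4ξ)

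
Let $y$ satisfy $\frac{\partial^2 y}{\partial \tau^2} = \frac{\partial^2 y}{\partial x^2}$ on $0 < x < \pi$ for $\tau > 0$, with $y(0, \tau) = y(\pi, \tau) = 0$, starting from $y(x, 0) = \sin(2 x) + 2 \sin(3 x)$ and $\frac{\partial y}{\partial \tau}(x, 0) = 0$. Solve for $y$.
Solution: Separating variables: $y = \sum [A_n \cos(\omega_n \tau) + B_n \sin(\omega_n \tau)] \sin(nx)$, $\omega_n = n$. From ICs: $A_2=1, A_3=2$.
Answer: $y(x, \tau) = \sin(2 x) \cos(2 \tau) + 2 \sin(3 x) \cos(3 \tau)$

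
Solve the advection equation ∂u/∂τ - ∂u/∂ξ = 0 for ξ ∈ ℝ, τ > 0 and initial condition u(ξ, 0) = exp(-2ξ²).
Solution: By method of characteristics (waves move left with speed 1):
Along characteristics ξ + τ = const, u is constant, so u(ξ,τ) = f(ξ + τ) with f = u(·, 0).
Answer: u(ξ, τ) = exp(-2(ξ + τ)²)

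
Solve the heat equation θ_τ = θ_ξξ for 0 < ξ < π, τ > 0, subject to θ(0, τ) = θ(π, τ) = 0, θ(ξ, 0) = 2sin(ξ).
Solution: Using separation of variables θ = X(ξ)G(τ):
Eigenfunctions: sin(nξ), n = 1, 2, 3, ...
General solution: θ(ξ, τ) = Σ c_n sin(nξ) exp(-n² τ)
Matching θ(ξ,0) = 2sin(ξ) term by term: c_1=2.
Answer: θ(ξ, τ) = 2exp(-τ)sin(ξ)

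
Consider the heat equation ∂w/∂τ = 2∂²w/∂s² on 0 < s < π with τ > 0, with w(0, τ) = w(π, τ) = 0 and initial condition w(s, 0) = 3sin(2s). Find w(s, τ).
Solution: Using separation of variables w = X(s)T(τ):
Eigenfunctions: sin(ns), n = 1, 2, 3, ...
General solution: w(s, τ) = Σ c_n sin(ns) exp(-2n² τ)
Matching w(s,0) = 3sin(2s) term by term: c_2=3.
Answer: w(s, τ) = 3exp(-8τ)sin(2s)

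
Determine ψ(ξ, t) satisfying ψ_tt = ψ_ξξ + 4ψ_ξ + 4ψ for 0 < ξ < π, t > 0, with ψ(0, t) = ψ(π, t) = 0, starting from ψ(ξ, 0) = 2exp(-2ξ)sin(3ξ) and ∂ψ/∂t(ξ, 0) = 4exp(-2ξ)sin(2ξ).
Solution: Substitute ψ = exp(-2ξ)u.
Then ψ_ξ = exp(-2ξ)(u_ξ - 2u), ψ_ξξ = exp(-2ξ)(u_ξξ - 4u_ξ + 4u), ψ_tt = exp(-2ξ)u_tt; substituting and dividing by exp(-2ξ), the lower-order terms cancel: u_tt = u_ξξ (standard wave equation).
Data for u: u(ξ,0) = exp(2ξ)ψ(ξ,0) = 2sin(3ξ); u_t(ξ,0) = exp(2ξ)ψ_t(ξ,0) = 4sin(2ξ). The boundary conditions carry over: u(0,t) = u(π,t) = 0.
Separating variables: u = Σ [A_n cos(ω_n t) + B_n sin(ω_n t)] sin(nξ), ω_n = n. From ICs (B_n = velocity coefficient / ω_n): A_3=2, B_2=2.
So u(ξ,t) = 2sin(2t)sin(2ξ) + 2sin(3ξ)cos(3t), and ψ(ξ,t) = exp(-2ξ)u(ξ,t).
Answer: ψ(ξ, t) = 2exp(-2ξ)sin(2t)sin(2ξ) + 2exp(-2ξ)sin(3ξ)cos(3t)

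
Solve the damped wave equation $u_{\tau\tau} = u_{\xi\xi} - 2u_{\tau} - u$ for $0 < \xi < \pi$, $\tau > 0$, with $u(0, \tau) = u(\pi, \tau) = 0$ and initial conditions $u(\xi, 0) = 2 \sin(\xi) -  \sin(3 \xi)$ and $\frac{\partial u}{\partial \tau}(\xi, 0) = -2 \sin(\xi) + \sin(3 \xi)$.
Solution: Substitute $u = e^{-\tau}w$.
Then $u_{\tau} = e^{-\tau}(w_{\tau} - w)$, $u_{\tau\tau} = e^{-\tau}(w_{\tau\tau} - 2w_{\tau} + w)$, $u_{\xi\xi} = e^{-\tau}w_{\xi\xi}$; substituting and dividing by $e^{-\tau}$, the lower-order terms cancel: $w_{\tau\tau} = w_{\xi\xi}$ (standard wave equation).
Data for $w$: $w(\xi,0) = u(\xi,0) = 2 \sin(\xi) - \sin(3 \xi)$; $w_{\tau}(\xi,0) = u_{\tau}(\xi,0) + u(\xi,0) = 0$. The boundary conditions carry over: $w(0,\tau) = w(\pi,\tau) = 0$.
Separating variables: $w = \sum [A_n \cos(\omega_n \tau) + B_n \sin(\omega_n \tau)] \sin(n\xi)$, $\omega_n = n$. From ICs: $A_1=2, A_3=-1$.
So $w(\xi,\tau) = 2 \sin(\xi) \cos(\tau) - \sin(3 \xi) \cos(3 \tau)$, and $u(\xi,\tau) = e^{-\tau}w(\xi,\tau)$.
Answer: $u(\xi, \tau) = 2 e^{-\tau} \sin(\xi) \cos(\tau) -  e^{-\tau} \sin(3 \xi) \cos(3 \tau)$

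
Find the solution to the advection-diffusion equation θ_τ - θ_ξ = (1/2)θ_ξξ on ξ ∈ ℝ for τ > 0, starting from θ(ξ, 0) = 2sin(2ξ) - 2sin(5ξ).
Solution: Change to a moving frame: let η = ξ + τ, σ = τ and write θ(ξ,τ) = u(η,σ).
By the chain rule θ_τ = u_σ + u_η, θ_ξ = u_η, θ_ξξ = u_ηη.
Then θ_τ - θ_ξ = u_σ: the advection term cancels and the PDE becomes the heat equation u_σ = (1/2)u_ηη on η ∈ ℝ.
Initial data: u(η,0) = θ(η,0) = 2sin(2η) - 2sin(5η).
On η ∈ ℝ each mode satisfies (sin(nη))″ = -n² sin(nη), so exp(-n²σ/2) sin(nη) solves the heat equation; by superposition u(η,σ) = Σ c_n exp(-n²σ/2) sin(nη).
Reading off the coefficients: c_2=2, c_5=-2, so u(η,σ) = 2exp(-2σ)sin(2η) - 2exp(-25σ/2)sin(5η).
Substituting back η = ξ + τ, σ = τ: θ(ξ,τ) = u(ξ + τ, τ).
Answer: θ(ξ, τ) = 2exp(-2τ)sin(2ξ + 2τ) - 2exp(-25τ/2)sin(5ξ + 5τ)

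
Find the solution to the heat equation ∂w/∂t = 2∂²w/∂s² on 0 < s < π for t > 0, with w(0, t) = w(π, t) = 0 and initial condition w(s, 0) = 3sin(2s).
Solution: Using separation of variables w = X(s)T(t):
Eigenfunctions: sin(ns), n = 1, 2, 3, ...
General solution: w(s, t) = Σ c_n sin(ns) exp(-2n² t)
Matching w(s,0) = 3sin(2s) term by term: c_2=3.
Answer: w(s, t) = 3exp(-8t)sin(2s)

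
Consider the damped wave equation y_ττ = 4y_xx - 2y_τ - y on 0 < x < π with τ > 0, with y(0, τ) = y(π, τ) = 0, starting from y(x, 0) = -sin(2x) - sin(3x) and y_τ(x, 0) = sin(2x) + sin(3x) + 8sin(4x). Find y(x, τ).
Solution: Substitute y = exp(-τ)u, i.e. u = exp(τ)y.
By the product rule, y_τ = exp(-τ)(u_τ - u), y_ττ = exp(-τ)(u_ττ - 2u_τ + u), y_xx = exp(-τ)u_xx.
Substituting into the PDE and dividing by exp(-τ): u_ττ - 2u_τ + u = 4u_xx - 2(u_τ - u) - u.
The lower-order terms cancel, leaving the standard wave equation u_ττ = 4u_xx.
Initial data for u: u(x,0) = y(x,0) = -sin(2x) - sin(3x); u_τ(x,0) = y_τ(x,0) + y(x,0) = 8sin(4x). The boundary conditions carry over: u(0,τ) = u(π,τ) = 0.
Solve for u:
  Using separation of variables u = X(x)T(τ):
  Eigenfunctions: sin(nx), n = 1, 2, 3, ...
  General solution: u(x, τ) = Σ [A_n cos(2n τ) + B_n sin(2n τ)] sin(nx)
  From u(x,0) = -sin(2x) - sin(3x): A_2=-1, A_3=-1. From u_τ(x,0) = 8sin(4x), using u_τ(x,0) = Σ ω_n B_n sin(nx) with ω_n = 2n: B_4 = 8/8 = 1.
Hence u(x,τ) = -sin(2x)cos(4τ) - sin(3x)cos(6τ) + sin(4x)sin(8τ).
Transform back: y(x,τ) = exp(-τ)u(x,τ).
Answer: y(x, τ) = -exp(-τ)sin(2x)cos(4τ) - exp(-τ)sin(3x)cos(6τ) + exp(-τ)sin(4x)sin(8τ)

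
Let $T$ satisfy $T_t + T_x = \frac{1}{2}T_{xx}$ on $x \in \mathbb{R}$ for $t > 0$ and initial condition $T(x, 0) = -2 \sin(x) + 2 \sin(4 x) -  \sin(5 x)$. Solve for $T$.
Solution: Moving frame: $\eta = x - t$, $\sigma = t$, $T = u(\eta,\sigma)$, so $T_t = u_{\sigma} - u_{\eta}$ and $T_{xx} = u_{\eta\eta}$.
Hence $T_t + T_x = u_{\sigma}$ and the PDE becomes the heat equation $u_{\sigma} = \frac{1}{2}u_{\eta\eta}$ on $\eta \in \mathbb{R}$.
Initial data: $u(\eta,0) = T(\eta,0) = -2 \sin(\eta) + 2 \sin(4 \eta) - \sin(5 \eta)$. Each mode $\sin(n\eta)$ decays as $e^{-n^2\sigma/2}$ on $\mathbb{R}$, so $u(\eta,\sigma) = \sum c_n e^{-n^2\sigma/2} \sin(n\eta)$ with $c_1=-2, c_4=2, c_5=-1$: $u(\eta,\sigma) = 2 e^{-8 \sigma} \sin(4 \eta) - 2 e^{-\sigma/2} \sin(\eta) - e^{-25 \sigma/2} \sin(5 \eta)$.
Substituting back: $T(x,t) = u(x - t, t)$.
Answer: $T(x, t) = -2 e^{-8 t} \sin(4 t - 4 x) + 2 e^{-t/2} \sin(t - x) + e^{-25 t/2} \sin(5 t - 5 x)$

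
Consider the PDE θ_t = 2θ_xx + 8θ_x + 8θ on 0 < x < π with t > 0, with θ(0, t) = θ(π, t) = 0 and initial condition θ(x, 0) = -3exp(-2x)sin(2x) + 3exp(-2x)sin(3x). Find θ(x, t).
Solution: Substitute θ = exp(-2x)u.
Then θ_x = exp(-2x)(u_x - 2u), θ_xx = exp(-2x)(u_xx - 4u_x + 4u), θ_t = exp(-2x)u_t; substituting and dividing by exp(-2x), the lower-order terms cancel: u_t = 2u_xx (standard heat equation).
Data for u: u(x,0) = exp(2x)θ(x,0) = -3sin(2x) + 3sin(3x). The boundary conditions carry over: u(0,t) = u(π,t) = 0.
Separating variables: u = Σ c_n exp(-2n²t) sin(nx). From u(x,0) = -3sin(2x) + 3sin(3x): c_2=-3, c_3=3.
So u(x,t) = -3exp(-8t)sin(2x) + 3exp(-18t)sin(3x), and θ(x,t) = exp(-2x)u(x,t).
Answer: θ(x, t) = -3exp(-8t)exp(-2x)sin(2x) + 3exp(-18t)exp(-2x)sin(3x)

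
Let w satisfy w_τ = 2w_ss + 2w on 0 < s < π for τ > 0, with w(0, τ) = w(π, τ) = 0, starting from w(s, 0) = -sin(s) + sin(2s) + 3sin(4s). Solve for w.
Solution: Substitute w = exp(2τ)u.
Then w_τ = exp(2τ)(u_τ + 2u), w_ss = exp(2τ)u_ss; substituting and dividing by exp(2τ), the lower-order terms cancel: u_τ = 2u_ss (standard heat equation).
Data for u: u(s,0) = w(s,0) = -sin(s) + sin(2s) + 3sin(4s). The boundary conditions carry over: u(0,τ) = u(π,τ) = 0.
Separating variables: u = Σ c_n exp(-2n²τ) sin(ns). From u(s,0) = -sin(s) + sin(2s) + 3sin(4s): c_1=-1, c_2=1, c_4=3.
So u(s,τ) = -exp(-2τ)sin(s) + exp(-8τ)sin(2s) + 3exp(-32τ)sin(4s), and w(s,τ) = exp(2τ)u(s,τ).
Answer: w(s, τ) = -sin(s) + exp(-6τ)sin(2s) + 3exp(-30τ)sin(4s)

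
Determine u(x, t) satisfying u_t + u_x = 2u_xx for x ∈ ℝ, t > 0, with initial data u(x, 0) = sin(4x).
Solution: Change to a moving frame: let η = x - t, σ = t and write u(x,t) = w(η,σ).
By the chain rule u_t = w_σ - w_η, u_x = w_η, u_xx = w_ηη.
Then u_t + u_x = w_σ: the advection term cancels and the PDE becomes the heat equation w_σ = 2w_ηη on η ∈ ℝ.
Initial data: w(η,0) = u(η,0) = sin(4η).
On η ∈ ℝ each mode satisfies (sin(nη))″ = -n² sin(nη), so exp(-2n²σ) sin(nη) solves the heat equation; by superposition w(η,σ) = Σ c_n exp(-2n²σ) sin(nη).
Reading off the coefficients: c_4=1, so w(η,σ) = exp(-32σ)sin(4η).
Substituting back η = x - t, σ = t: u(x,t) = w(x - t, t).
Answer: u(x, t) = -exp(-32t)sin(4t - 4x)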